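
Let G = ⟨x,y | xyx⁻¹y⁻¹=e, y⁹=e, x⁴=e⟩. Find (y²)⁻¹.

The order of (y²) is 9 (smallest k with (y²)ᵏ = e), so (y²)⁻¹ = (y²)⁸ = y⁷.
Check: (y²) · (y⁷) → (y²) · y⁷ = e, giving e as required.

Answer: y⁷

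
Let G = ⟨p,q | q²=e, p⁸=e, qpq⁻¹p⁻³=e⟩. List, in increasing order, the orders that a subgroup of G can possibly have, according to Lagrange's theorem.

|G| = 16 = 2⁴. By Lagrange's theorem the order of any subgroup divides 16; the divisors of 16 are 1, 2, 4, 8, 16.

Answer: 1, 2, 4, 8, 16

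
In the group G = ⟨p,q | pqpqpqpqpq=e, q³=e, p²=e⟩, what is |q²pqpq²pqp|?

Compute successive powers until reaching e:
  (q²pqpq²pqp)¹ = q²pqpq²pqp, (q²pqpq²pqp)² = pq²pq, (q²pqpq²pqp)³ = q²pqp, (q²pqpq²pqp)⁴ = pq²pqpq²pq, (q²pqpq²pqp)⁵ = e.
The smallest positive k with (q²pqpq²pqp)ᵏ = e is 5.

Answer: 5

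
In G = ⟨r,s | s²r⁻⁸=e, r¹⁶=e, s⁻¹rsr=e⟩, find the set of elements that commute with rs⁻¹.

⟨rs⁻¹⟩ ⊆ C_G(rs⁻¹) since powers of rs⁻¹ commute with rs⁻¹; so |C_G(rs⁻¹)| ≥ |⟨rs⁻¹⟩| = 4.
By orbit–stabilizer, |C_G(rs⁻¹)| = |G| / |conj. class of rs⁻¹| = 32 / 8 = 4.
The 4 elements commuting with rs⁻¹ are {e, r⁸, rs, rs⁻¹}.

Answer: {e, r⁸, rs, rs⁻¹}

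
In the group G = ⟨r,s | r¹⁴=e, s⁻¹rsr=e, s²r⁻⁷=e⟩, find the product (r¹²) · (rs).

Compute (r¹²) · (rs) by multiplying left to right and reducing via the relations at each step:
  (r¹²) · r = r¹³
  (r¹³) · s = r⁶s⁻¹

Answer: r⁶s⁻¹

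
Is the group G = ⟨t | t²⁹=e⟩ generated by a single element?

|G| = 29. The element t has order 29 (its powers give 29 distinct elements), so ⟨t⟩ = G and G is cyclic.

Answer: Yes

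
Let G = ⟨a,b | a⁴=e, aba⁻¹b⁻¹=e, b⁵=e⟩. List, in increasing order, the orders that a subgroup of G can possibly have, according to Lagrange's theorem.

|G| = 20 = 2² · 5. By Lagrange's theorem the order of any subgroup divides 20; the divisors of 20 are 1, 2, 4, 5, 10, 20.

Answer: 1, 2, 4, 5, 10, 20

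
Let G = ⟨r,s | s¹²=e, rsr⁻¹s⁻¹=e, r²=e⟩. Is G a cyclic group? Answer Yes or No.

|G| = 24, but the maximum element order in G is 12 < 24. No single element generates all of G, so G is not cyclic.

Answer: No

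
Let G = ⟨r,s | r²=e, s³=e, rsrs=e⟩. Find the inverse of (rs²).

The order of (rs²) is 2 (smallest k with (rs²)ᵏ = e), so (rs²)⁻¹ = (rs²)¹ = rs².
Check: (rs²) · (rs²) → (rs²) · r = s;   s · s² = e, giving e as required.

Answer: rs²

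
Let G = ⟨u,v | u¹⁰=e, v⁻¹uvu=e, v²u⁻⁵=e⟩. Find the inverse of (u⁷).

The order of (u⁷) is 10 (smallest k with (u⁷)ᵏ = e), so (u⁷)⁻¹ = (u⁷)⁹ = u³.
Check: (u⁷) · (u³) → (u⁷) · u³ = e, giving e as required.

Answer: u³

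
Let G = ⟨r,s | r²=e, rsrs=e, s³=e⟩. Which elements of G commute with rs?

⟨rs⟩ ⊆ C_G(rs) since powers of rs commute with rs; so |C_G(rs)| ≥ |⟨rs⟩| = 2.
By orbit–stabilizer, |C_G(rs)| = |G| / |conj. class of rs| = 6 / 3 = 2.
The 2 elements commuting with rs are {e, rs}.

Answer: {e, rs}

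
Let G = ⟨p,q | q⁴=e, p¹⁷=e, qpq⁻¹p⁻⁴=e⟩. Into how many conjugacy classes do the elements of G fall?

The conjugacy classes (representative and size) are:
  [e] (size 1), [p⁴] (size 4), [p²] (size 4), [p⁵] (size 4), [p¹¹] (size 4), [p⁷q] (size 17), [p³q²] (size 17), [p⁹q³] (size 17).
Class equation: 1 + 4 + 4 + 4 + 4 + 17 + 17 + 17 = 68 = |G|. So G has 8 conjugacy classes.

Answer: 8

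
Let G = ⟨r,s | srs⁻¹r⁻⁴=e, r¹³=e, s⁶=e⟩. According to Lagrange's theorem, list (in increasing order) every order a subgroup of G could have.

|G| = 78 = 2 · 3 · 13. By Lagrange's theorem the order of any subgroup divides 78; the divisors of 78 are 1, 2, 3, 6, 13, 26, 39, 78.

Answer: 1, 2, 3, 6, 13, 26, 39, 78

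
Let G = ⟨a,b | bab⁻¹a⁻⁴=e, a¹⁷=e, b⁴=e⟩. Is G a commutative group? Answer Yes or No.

a·b = ab but b·a = a⁴b, so a·b ≠ b·a and G is not abelian.

Answer: No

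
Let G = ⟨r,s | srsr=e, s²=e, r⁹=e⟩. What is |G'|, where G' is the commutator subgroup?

G' = [G, G] is generated by all commutators. The generator-pair commutators are: [r, s] = r².
The subgroup they normally generate is {e, r, r², r³, r⁴, r⁵, r⁶, r⁷, r⁸}, of order 9.
Check: |G/G'| = 18/9 = 2 is the order of the abelianisation.

Answer: 9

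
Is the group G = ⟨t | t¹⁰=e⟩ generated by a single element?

|G| = 10. The element t has order 10 (its powers give 10 distinct elements), so ⟨t⟩ = G and G is cyclic.

Answer: Yes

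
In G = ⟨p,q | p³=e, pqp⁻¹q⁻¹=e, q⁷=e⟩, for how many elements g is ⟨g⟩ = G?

G is cyclic of order 21. An element generates G iff its order is 21, and a cyclic group of order 21 has exactly φ(21) = 12 such elements.

Answer: 12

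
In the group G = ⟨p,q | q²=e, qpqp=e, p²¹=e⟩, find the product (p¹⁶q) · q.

Compute (p¹⁶q) · q by multiplying left to right and reducing via the relations at each step:
  (p¹⁶q) · q = p¹⁶

Answer: p¹⁶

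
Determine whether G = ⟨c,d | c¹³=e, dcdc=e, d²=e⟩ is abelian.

c·d = cd but d·c = c¹²d, so c·d ≠ d·c and G is not abelian.

Answer: No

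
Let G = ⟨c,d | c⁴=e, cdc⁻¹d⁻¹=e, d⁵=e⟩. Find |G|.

Enumerate words in the generators, reducing via the relations: the distinct elements are
  {c, d, e, cd, c², c³, d², d³, d⁴, cd², cd³, cd⁴, c²d, c³d, c²d², c²d³, c²d⁴, c³d², c³d³, c³d⁴}.
No further products give new elements, so |G| = 20.

Answer: 20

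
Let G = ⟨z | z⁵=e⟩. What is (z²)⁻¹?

The order of (z²) is 5 (smallest k with (z²)ᵏ = e), so (z²)⁻¹ = (z²)⁴ = z³.
Check: (z²) · (z³) → (z²) · z³ = e, giving e as required.

Answer: z³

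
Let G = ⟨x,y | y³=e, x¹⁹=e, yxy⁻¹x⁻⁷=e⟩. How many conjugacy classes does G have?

The conjugacy classes (representative and size) are:
  [e] (size 1), [x¹¹] (size 3), [x¹⁴] (size 3), [x⁶] (size 3), [x¹⁷] (size 3), [x¹²] (size 3), [x¹⁰] (size 3), [x²y] (size 19), [x¹⁸y²] (size 19).
Class equation: 1 + 3 + 3 + 3 + 3 + 3 + 3 + 19 + 19 = 57 = |G|. So G has 9 conjugacy classes.

Answer: 9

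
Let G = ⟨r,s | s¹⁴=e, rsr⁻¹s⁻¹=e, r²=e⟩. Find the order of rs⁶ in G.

Compute successive powers until reaching e:
  (rs⁶)¹ = rs⁶, (rs⁶)² = s¹², (rs⁶)³ = rs⁴, (rs⁶)⁴ = s¹⁰, (rs⁶)⁵ = rs², (rs⁶)⁶ = s⁸, (rs⁶)⁷ = r, (rs⁶)⁸ = s⁶, (rs⁶)⁹ = rs¹², (rs⁶)¹⁰ = s⁴, (rs⁶)¹¹ = rs¹⁰, (rs⁶)¹² = s², (rs⁶)¹³ = rs⁸, (rs⁶)¹⁴ = e.
The smallest positive k with (rs⁶)ᵏ = e is 14.

Answer: 14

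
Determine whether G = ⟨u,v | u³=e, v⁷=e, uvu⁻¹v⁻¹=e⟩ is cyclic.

|G| = 21. The element uv has order 21 (its powers give 21 distinct elements), so ⟨uv⟩ = G and G is cyclic.

Answer: Yes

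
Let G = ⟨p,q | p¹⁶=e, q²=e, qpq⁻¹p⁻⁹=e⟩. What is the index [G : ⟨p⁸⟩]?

First find ord(p⁸) by computing successive powers:
  (p⁸)¹ = p⁸, (p⁸)² = e.
So |⟨p⁸⟩| = ord(p⁸) = 2. With |G| = 32, by Lagrange [G : ⟨p⁸⟩] = 32/2 = 16.

Answer: 16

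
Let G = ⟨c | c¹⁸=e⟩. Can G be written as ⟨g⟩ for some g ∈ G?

|G| = 18. The element c has order 18 (its powers give 18 distinct elements), so ⟨c⟩ = G and G is cyclic.

Answer: Yes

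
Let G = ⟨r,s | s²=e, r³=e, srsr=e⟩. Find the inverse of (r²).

The order of (r²) is 3 (smallest k with (r²)ᵏ = e), so (r²)⁻¹ = (r²)² = r.
Check: (r²) · r → (r²) · r = e, giving e as required.

Answer: r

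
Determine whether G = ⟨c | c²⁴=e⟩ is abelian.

G has a single generator, so G is cyclic and hence abelian.

Answer: Yes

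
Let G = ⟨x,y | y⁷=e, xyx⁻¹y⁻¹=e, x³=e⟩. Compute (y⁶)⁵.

Compute successive powers of (y⁶), reducing at each step:
  (y⁶)²: (y⁶) · y⁶ = y⁵
  (y⁶)³: (y⁵) · y⁶ = y⁴
  (y⁶)⁴: (y⁴) · y⁶ = y³
  (y⁶)⁵: (y³) · y⁶ = y²

Answer: y²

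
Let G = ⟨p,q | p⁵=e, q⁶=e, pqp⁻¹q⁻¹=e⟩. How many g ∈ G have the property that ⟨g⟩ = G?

G is cyclic of order 30. An element generates G iff its order is 30, and a cyclic group of order 30 has exactly φ(30) = 8 such elements.

Answer: 8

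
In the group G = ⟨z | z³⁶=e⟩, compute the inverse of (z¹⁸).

The order of (z¹⁸) is 2 (smallest k with (z¹⁸)ᵏ = e), so (z¹⁸)⁻¹ = (z¹⁸)¹ = z¹⁸.
Check: (z¹⁸) · (z¹⁸) → (z¹⁸) · z¹⁸ = e, giving e as required.

Answer: z¹⁸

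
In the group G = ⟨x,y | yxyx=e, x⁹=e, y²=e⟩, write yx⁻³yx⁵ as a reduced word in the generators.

Multiply left to right, reducing at each step:
  y · x⁻³ = x³y
  (x³y) · y = x³
  (x³) · x⁵ = x⁸

Answer: x⁸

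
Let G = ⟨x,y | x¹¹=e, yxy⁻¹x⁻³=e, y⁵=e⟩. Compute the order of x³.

Compute successive powers until reaching e:
  (x³)¹ = x³, (x³)² = x⁶, (x³)³ = x⁹, (x³)⁴ = x, (x³)⁵ = x⁴, (x³)⁶ = x⁷, (x³)⁷ = x¹⁰, (x³)⁸ = x², (x³)⁹ = x⁵, (x³)¹⁰ = x⁸, (x³)¹¹ = e.
The smallest positive k with (x³)ᵏ = e is 11.

Answer: 11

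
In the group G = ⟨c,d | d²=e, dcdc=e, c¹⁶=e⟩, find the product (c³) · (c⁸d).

Compute (c³) · (c⁸d) by multiplying left to right and reducing via the relations at each step:
  (c³) · c⁸ = c¹¹
  (c¹¹) · d = c¹¹d

Answer: c¹¹d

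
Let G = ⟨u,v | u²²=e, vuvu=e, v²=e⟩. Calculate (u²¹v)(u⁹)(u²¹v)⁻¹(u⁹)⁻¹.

[(u²¹v), (u⁹)] = (u²¹v)·(u⁹)·(u²¹v)⁻¹·(u⁹)⁻¹.
  (u²¹v) · (u⁹) = u¹²v
  (u¹²v) · (u²¹v) = u¹³
  (u¹³) · (u¹³) = u⁴

Answer: u⁴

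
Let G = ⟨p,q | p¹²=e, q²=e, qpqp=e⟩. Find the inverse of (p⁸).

The order of (p⁸) is 3 (smallest k with (p⁸)ᵏ = e), so (p⁸)⁻¹ = (p⁸)² = p⁴.
Check: (p⁸) · (p⁴) → (p⁸) · p⁴ = e, giving e as required.

Answer: p⁴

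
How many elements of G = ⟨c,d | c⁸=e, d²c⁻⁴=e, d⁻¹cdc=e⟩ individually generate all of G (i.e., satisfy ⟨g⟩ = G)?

⟨g⟩ = G would require ord(g) = |G| = 16, but the maximum element order in G is 8 < 16. So G is not cyclic and no single element generates it: the count is 0.

Answer: 0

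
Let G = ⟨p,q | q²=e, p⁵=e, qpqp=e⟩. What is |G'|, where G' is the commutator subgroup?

G' = [G, G] is generated by all commutators. The generator-pair commutators are: [p, q] = p².
The subgroup they normally generate is {e, p, p², p³, p⁴}, of order 5.
Check: |G/G'| = 10/5 = 2 is the order of the abelianisation.

Answer: 5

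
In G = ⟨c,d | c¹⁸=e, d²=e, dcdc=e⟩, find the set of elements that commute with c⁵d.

⟨c⁵d⟩ ⊆ C_G(c⁵d) since powers of c⁵d commute with c⁵d; so |C_G(c⁵d)| ≥ |⟨c⁵d⟩| = 2.
By orbit–stabilizer, |C_G(c⁵d)| = |G| / |conj. class of c⁵d| = 36 / 9 = 4.
The 4 elements commuting with c⁵d are {e, c⁹, c⁵d, c¹⁴d}.

Answer: {e, c⁹, c⁵d, c¹⁴d}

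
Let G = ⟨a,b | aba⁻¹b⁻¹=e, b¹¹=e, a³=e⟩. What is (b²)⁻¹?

The order of (b²) is 11 (smallest k with (b²)ᵏ = e), so (b²)⁻¹ = (b²)¹⁰ = b⁹.
Check: (b²) · (b⁹) → (b²) · b⁹ = e, giving e as required.

Answer: b⁹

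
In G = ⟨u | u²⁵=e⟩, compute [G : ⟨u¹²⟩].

First find ord(u¹²) by computing successive powers:
  (u¹²)¹ = u¹², (u¹²)² = u²⁴, (u¹²)³ = u¹¹, (u¹²)⁴ = u²³, (u¹²)⁵ = u¹⁰, (u¹²)⁶ = u²², (u¹²)⁷ = u⁹, (u¹²)⁸ = u²¹, (u¹²)⁹ = u⁸, (u¹²)¹⁰ = u²⁰, (u¹²)¹¹ = u⁷, (u¹²)¹² = u¹⁹, (u¹²)¹³ = u⁶, (u¹²)¹⁴ = u¹⁸, (u¹²)¹⁵ = u⁵, (u¹²)¹⁶ = u¹⁷, (u¹²)¹⁷ = u⁴, (u¹²)¹⁸ = u¹⁶, (u¹²)¹⁹ = u³, (u¹²)²⁰ = u¹⁵, (u¹²)²¹ = u², (u¹²)²² = u¹⁴, (u¹²)²³ = u, (u¹²)²⁴ = u¹³, (u¹²)²⁵ = e.
So |⟨u¹²⟩| = ord(u¹²) = 25. With |G| = 25, by Lagrange [G : ⟨u¹²⟩] = 25/25 = 1.

Answer: 1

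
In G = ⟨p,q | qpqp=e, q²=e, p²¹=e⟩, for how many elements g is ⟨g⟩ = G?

⟨g⟩ = G would require ord(g) = |G| = 42, but the maximum element order in G is 21 < 42. So G is not cyclic and no single element generates it: the count is 0.

Answer: 0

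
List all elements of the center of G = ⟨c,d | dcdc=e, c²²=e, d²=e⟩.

An element z ∈ Z(G) iff z commutes with every generator.
For example c¹¹ is central: (c¹¹)·c = c¹² = c·(c¹¹); (c¹¹)·d = c¹¹d = d·(c¹¹).
Whereas c ∉ Z(G) since c·d = cd ≠ c²¹d = d·c.
Checking each of the 44 elements this way gives Z(G) = {e, c¹¹}, of order 2.

Answer: {e, c¹¹}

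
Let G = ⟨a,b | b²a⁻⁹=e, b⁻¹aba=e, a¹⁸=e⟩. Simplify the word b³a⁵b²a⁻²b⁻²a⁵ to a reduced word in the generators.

Multiply left to right, reducing at each step:
  (b⁻¹) · a⁵ = a⁴b
  (a⁴b) · b² = a⁴b⁻¹
  (a⁴b⁻¹) · a⁻² = a⁶b⁻¹
  (a⁶b⁻¹) · b⁻² = a⁶b
  (a⁶b) · a⁵ = ab

Answer: ab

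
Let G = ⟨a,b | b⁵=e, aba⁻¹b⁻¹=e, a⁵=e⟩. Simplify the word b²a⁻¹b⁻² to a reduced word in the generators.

Multiply left to right, reducing at each step:
  (b²) · a⁻¹ = a⁴b²
  (a⁴b²) · b⁻² = a⁴

Answer: a⁴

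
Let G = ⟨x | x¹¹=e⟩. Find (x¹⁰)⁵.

Compute successive powers of (x¹⁰), reducing at each step:
  (x¹⁰)²: (x¹⁰) · x¹⁰ = x⁹
  (x¹⁰)³: (x⁹) · x¹⁰ = x⁸
  (x¹⁰)⁴: (x⁸) · x¹⁰ = x⁷
  (x¹⁰)⁵: (x⁷) · x¹⁰ = x⁶

Answer: x⁶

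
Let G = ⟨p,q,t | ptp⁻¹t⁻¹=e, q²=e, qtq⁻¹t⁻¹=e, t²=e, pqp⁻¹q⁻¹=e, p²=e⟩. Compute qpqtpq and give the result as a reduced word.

Multiply left to right, reducing at each step:
  q · p = pq
  (pq) · q = p
  p · t = pt
  (pt) · p = t
  t · q = qt

Answer: qt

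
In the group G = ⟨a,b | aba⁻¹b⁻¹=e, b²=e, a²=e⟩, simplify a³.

Compute successive powers of a, reducing at each step:
  a²: a · a = e
  a³: e · a = a

Answer: a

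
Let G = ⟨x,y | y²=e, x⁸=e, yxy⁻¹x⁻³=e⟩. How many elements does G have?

Enumerate words in the generators, reducing via the relations: the distinct elements are
  {e, x, y, xy, x², x³, x⁴, x⁵, x⁶, x⁷, x²y, x³y, x⁴y, x⁵y, x⁶y, x⁷y}.
No further products give new elements, so |G| = 16.

Answer: 16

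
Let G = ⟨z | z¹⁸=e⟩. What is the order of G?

G is generated by a single element, so G is cyclic. The relator gives z¹⁸ = e and no smaller power is forced to be e, so the 18 powers {e, z, z², z³, z⁴, z⁵, z⁶, z⁷, z⁸, z⁹, z¹², z¹³, z¹¹, z¹⁰, z¹⁴, z¹⁵, z¹⁶, z¹⁷} are distinct. Hence |G| = 18.

Answer: 18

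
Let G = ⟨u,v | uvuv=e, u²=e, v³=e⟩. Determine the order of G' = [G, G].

G' = [G, G] is generated by all commutators. The generator-pair commutators are: [u, v] = v.
The subgroup they normally generate is {e, v, v²}, of order 3.
Check: |G/G'| = 6/3 = 2 is the order of the abelianisation.

Answer: 3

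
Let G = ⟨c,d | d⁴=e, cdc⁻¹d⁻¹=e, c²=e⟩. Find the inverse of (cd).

The order of (cd) is 4 (smallest k with (cd)ᵏ = e), so (cd)⁻¹ = (cd)³ = cd³.
Check: (cd) · (cd³) → (cd) · c = d;   d · d³ = e, giving e as required.

Answer: cd³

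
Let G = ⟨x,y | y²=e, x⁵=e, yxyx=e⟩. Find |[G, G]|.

G' = [G, G] is generated by all commutators. The generator-pair commutators are: [x, y] = x².
The subgroup they normally generate is {e, x, x², x³, x⁴}, of order 5.
Check: |G/G'| = 10/5 = 2 is the order of the abelianisation.

Answer: 5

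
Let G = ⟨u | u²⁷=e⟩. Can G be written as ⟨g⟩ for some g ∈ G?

|G| = 27. The element u has order 27 (its powers give 27 distinct elements), so ⟨u⟩ = G and G is cyclic.

Answer: Yes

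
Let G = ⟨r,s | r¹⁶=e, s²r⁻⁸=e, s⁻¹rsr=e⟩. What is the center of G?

An element z ∈ Z(G) iff z commutes with every generator.
For example r⁸ is central: (r⁸)·r = r⁹ = r·(r⁸); (r⁸)·s = s⁻¹ = s·(r⁸).
Whereas r ∉ Z(G) since r·s = rs ≠ r⁷s⁻¹ = s·r.
Checking each of the 32 elements this way gives Z(G) = {e, r⁸}, of order 2.

Answer: {e, r⁸}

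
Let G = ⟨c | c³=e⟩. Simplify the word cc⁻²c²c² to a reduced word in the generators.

Multiply left to right, reducing at each step:
  c · c⁻² = c²
  (c²) · c² = c
  c · c² = e

Answer: e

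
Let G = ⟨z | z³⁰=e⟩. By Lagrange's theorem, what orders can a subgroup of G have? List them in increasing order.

|G| = 30 = 2 · 3 · 5. By Lagrange's theorem the order of any subgroup divides 30; the divisors of 30 are 1, 2, 3, 5, 6, 10, 15, 30.

Answer: 1, 2, 3, 5, 6, 10, 15, 30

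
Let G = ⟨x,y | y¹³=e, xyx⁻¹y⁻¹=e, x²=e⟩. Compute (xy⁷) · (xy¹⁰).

Compute (xy⁷) · (xy¹⁰) by multiplying left to right and reducing via the relations at each step:
  (xy⁷) · x = y⁷
  (y⁷) · y¹⁰ = y⁴

Answer: y⁴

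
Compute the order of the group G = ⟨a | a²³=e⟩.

G is generated by a single element, so G is cyclic. The relator gives a²³ = e and no smaller power is forced to be e, so the 23 powers {a, e, a², a³, a⁴, a⁵, a⁶, a⁷, a⁸, a⁹, a²², a²¹, a²⁰, a¹², a¹³, a¹¹, a¹⁰, a¹⁴, a¹⁵, a¹⁶, a¹⁷, a¹⁸, a¹⁹} are distinct. Hence |G| = 23.

Answer: 23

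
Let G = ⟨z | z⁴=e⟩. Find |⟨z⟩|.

|⟨z⟩| equals the order of z. Compute successive powers until reaching e:
  z¹ = z, z² = z², z³ = z³, z⁴ = e.
The smallest positive k with zᵏ = e is 4, so |⟨z⟩| = 4.

Answer: 4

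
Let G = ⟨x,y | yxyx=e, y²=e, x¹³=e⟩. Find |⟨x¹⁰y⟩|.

|⟨x¹⁰y⟩| equals the order of x¹⁰y. Compute successive powers until reaching e:
  (x¹⁰y)¹ = x¹⁰y, (x¹⁰y)² = e.
The smallest positive k with (x¹⁰y)ᵏ = e is 2, so |⟨x¹⁰y⟩| = 2.

Answer: 2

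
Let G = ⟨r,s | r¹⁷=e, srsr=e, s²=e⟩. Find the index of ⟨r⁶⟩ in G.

First find ord(r⁶) by computing successive powers:
  (r⁶)¹ = r⁶, (r⁶)² = r¹², (r⁶)³ = r, (r⁶)⁴ = r⁷, (r⁶)⁵ = r¹³, (r⁶)⁶ = r², (r⁶)⁷ = r⁸, (r⁶)⁸ = r¹⁴, (r⁶)⁹ = r³, (r⁶)¹⁰ = r⁹, (r⁶)¹¹ = r¹⁵, (r⁶)¹² = r⁴, (r⁶)¹³ = r¹⁰, (r⁶)¹⁴ = r¹⁶, (r⁶)¹⁵ = r⁵, (r⁶)¹⁶ = r¹¹, (r⁶)¹⁷ = e.
So |⟨r⁶⟩| = ord(r⁶) = 17. With |G| = 34, by Lagrange [G : ⟨r⁶⟩] = 34/17 = 2.

Answer: 2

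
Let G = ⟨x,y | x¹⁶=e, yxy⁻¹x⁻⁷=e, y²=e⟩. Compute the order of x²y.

Compute successive powers until reaching e:
  (x²y)¹ = x²y, (x²y)² = e.
The smallest positive k with (x²y)ᵏ = e is 2.

Answer: 2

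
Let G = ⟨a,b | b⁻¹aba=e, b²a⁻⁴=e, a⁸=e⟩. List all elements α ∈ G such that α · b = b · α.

⟨b⟩ ⊆ C_G(b) since powers of b commute with b; so |C_G(b)| ≥ |⟨b⟩| = 4.
By orbit–stabilizer, |C_G(b)| = |G| / |conj. class of b| = 16 / 4 = 4.
The 4 elements commuting with b are {e, a⁴, b, b⁻¹}.

Answer: {e, a⁴, b, b⁻¹}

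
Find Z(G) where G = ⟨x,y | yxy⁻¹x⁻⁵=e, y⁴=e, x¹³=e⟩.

An element z ∈ Z(G) iff z commutes with every generator.
For example e is central: e·x = x = x·e; e·y = y = y·e.
Whereas x ∉ Z(G) since x·y = xy ≠ x⁵y = y·x.
Checking each of the 52 elements this way gives Z(G) = {e}, of order 1.

Answer: {e}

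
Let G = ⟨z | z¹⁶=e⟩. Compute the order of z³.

Compute successive powers until reaching e:
  (z³)¹ = z³, (z³)² = z⁶, (z³)³ = z⁹, (z³)⁴ = z¹², (z³)⁵ = z¹⁵, (z³)⁶ = z², (z³)⁷ = z⁵, (z³)⁸ = z⁸, (z³)⁹ = z¹¹, (z³)¹⁰ = z¹⁴, (z³)¹¹ = z, (z³)¹² = z⁴, (z³)¹³ = z⁷, (z³)¹⁴ = z¹⁰, (z³)¹⁵ = z¹³, (z³)¹⁶ = e.
The smallest positive k with (z³)ᵏ = e is 16.

Answer: 16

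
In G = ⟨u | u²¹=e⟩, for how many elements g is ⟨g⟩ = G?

G is cyclic of order 21. An element generates G iff its order is 21, and a cyclic group of order 21 has exactly φ(21) = 12 such elements.

Answer: 12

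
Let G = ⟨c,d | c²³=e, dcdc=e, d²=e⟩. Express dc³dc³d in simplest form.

Multiply left to right, reducing at each step:
  d · c³ = c²⁰d
  (c²⁰d) · d = c²⁰
  (c²⁰) · c³ = e
  e · d = d

Answer: d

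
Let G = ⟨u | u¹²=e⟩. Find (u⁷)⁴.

Compute successive powers of (u⁷), reducing at each step:
  (u⁷)²: (u⁷) · u⁷ = u²
  (u⁷)³: (u²) · u⁷ = u⁹
  (u⁷)⁴: (u⁹) · u⁷ = u⁴

Answer: u⁴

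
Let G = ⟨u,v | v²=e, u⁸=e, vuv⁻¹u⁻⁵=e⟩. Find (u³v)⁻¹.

The order of (u³v) is 8 (smallest k with (u³v)ᵏ = e), so (u³v)⁻¹ = (u³v)⁷ = uv.
Check: (u³v) · (uv) → (u³v) · u = v;   v · v = e, giving e as required.

Answer: uv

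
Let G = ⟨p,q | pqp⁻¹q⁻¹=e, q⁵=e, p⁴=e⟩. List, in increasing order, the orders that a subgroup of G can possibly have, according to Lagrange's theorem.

|G| = 20 = 2² · 5. By Lagrange's theorem the order of any subgroup divides 20; the divisors of 20 are 1, 2, 4, 5, 10, 20.

Answer: 1, 2, 4, 5, 10, 20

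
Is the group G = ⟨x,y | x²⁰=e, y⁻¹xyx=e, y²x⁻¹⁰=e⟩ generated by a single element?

Every cyclic group is abelian. But x·y = xy while y·x = x⁹y⁻¹, so x·y ≠ y·x and G is not abelian. Hence G is not cyclic.

Answer: No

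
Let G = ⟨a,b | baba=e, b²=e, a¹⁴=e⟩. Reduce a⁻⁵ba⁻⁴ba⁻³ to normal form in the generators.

Multiply left to right, reducing at each step:
  (a⁹) · b = a⁹b
  (a⁹b) · a⁻⁴ = a¹³b
  (a¹³b) · b = a¹³
  (a¹³) · a⁻³ = a¹⁰

Answer: a¹⁰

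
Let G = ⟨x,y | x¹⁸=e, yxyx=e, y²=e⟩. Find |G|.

Enumerate words in the generators, reducing via the relations: the distinct elements are
  {e, x, y, xy, x², x³, x⁴, x⁵, x⁶, x⁷, x⁸, x⁹, x²y, x³y, x¹², x¹³, x¹¹, x¹⁰, x¹⁴, x¹⁵, x¹⁶, x¹⁷, x⁴y, x⁵y, x⁶y, x⁷y, x⁸y, x⁹y, x¹²y, x¹³y, x¹¹y, x¹⁰y, x¹⁴y, x¹⁵y, x¹⁶y, x¹⁷y}.
No further products give new elements, so |G| = 36.

Answer: 36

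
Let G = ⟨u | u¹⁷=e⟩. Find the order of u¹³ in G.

Compute successive powers until reaching e:
  (u¹³)¹ = u¹³, (u¹³)² = u⁹, (u¹³)³ = u⁵, (u¹³)⁴ = u, (u¹³)⁵ = u¹⁴, (u¹³)⁶ = u¹⁰, (u¹³)⁷ = u⁶, (u¹³)⁸ = u², (u¹³)⁹ = u¹⁵, (u¹³)¹⁰ = u¹¹, (u¹³)¹¹ = u⁷, (u¹³)¹² = u³, (u¹³)¹³ = u¹⁶, (u¹³)¹⁴ = u¹², (u¹³)¹⁵ = u⁸, (u¹³)¹⁶ = u⁴, (u¹³)¹⁷ = e.
The smallest positive k with (u¹³)ᵏ = e is 17.

Answer: 17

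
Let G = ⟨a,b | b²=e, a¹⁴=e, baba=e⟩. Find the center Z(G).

An element z ∈ Z(G) iff z commutes with every generator.
For example a⁷ is central: (a⁷)·a = a⁸ = a·(a⁷); (a⁷)·b = a⁷b = b·(a⁷).
Whereas a ∉ Z(G) since a·b = ab ≠ a¹³b = b·a.
Checking each of the 28 elements this way gives Z(G) = {e, a⁷}, of order 2.

Answer: {e, a⁷}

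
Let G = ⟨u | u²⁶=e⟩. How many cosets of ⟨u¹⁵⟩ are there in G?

First find ord(u¹⁵) by computing successive powers:
  (u¹⁵)¹ = u¹⁵, (u¹⁵)² = u⁴, (u¹⁵)³ = u¹⁹, (u¹⁵)⁴ = u⁸, (u¹⁵)⁵ = u²³, (u¹⁵)⁶ = u¹², (u¹⁵)⁷ = u, (u¹⁵)⁸ = u¹⁶, (u¹⁵)⁹ = u⁵, (u¹⁵)¹⁰ = u²⁰, (u¹⁵)¹¹ = u⁹, (u¹⁵)¹² = u²⁴, (u¹⁵)¹³ = u¹³, (u¹⁵)¹⁴ = u², (u¹⁵)¹⁵ = u¹⁷, (u¹⁵)¹⁶ = u⁶, (u¹⁵)¹⁷ = u²¹, (u¹⁵)¹⁸ = u¹⁰, (u¹⁵)¹⁹ = u²⁵, (u¹⁵)²⁰ = u¹⁴, (u¹⁵)²¹ = u³, (u¹⁵)²² = u¹⁸, (u¹⁵)²³ = u⁷, (u¹⁵)²⁴ = u²², (u¹⁵)²⁵ = u¹¹, (u¹⁵)²⁶ = e.
So |⟨u¹⁵⟩| = ord(u¹⁵) = 26. With |G| = 26, by Lagrange [G : ⟨u¹⁵⟩] = 26/26 = 1.

Answer: 1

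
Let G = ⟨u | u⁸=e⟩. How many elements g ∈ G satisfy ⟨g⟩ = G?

G is cyclic of order 8. An element generates G iff its order is 8, and a cyclic group of order 8 has exactly φ(8) = 4 such elements.

Answer: 4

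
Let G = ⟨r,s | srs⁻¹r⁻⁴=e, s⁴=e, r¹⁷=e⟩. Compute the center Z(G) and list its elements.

An element z ∈ Z(G) iff z commutes with every generator.
For example e is central: e·r = r = r·e; e·s = s = s·e.
Whereas r ∉ Z(G) since r·s = rs ≠ r⁴s = s·r.
Checking each of the 68 elements this way gives Z(G) = {e}, of order 1.

Answer: {e}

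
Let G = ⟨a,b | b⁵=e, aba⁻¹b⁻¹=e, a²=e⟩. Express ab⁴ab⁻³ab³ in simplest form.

Multiply left to right, reducing at each step:
  a · b⁴ = ab⁴
  (ab⁴) · a = b⁴
  (b⁴) · b⁻³ = b
  b · a = ab
  (ab) · b³ = ab⁴

Answer: ab⁴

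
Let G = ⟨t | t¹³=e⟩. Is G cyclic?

|G| = 13. The element t has order 13 (its powers give 13 distinct elements), so ⟨t⟩ = G and G is cyclic.

Answer: Yes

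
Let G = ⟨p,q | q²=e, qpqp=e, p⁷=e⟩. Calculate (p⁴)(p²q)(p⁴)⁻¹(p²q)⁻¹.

[(p⁴), (p²q)] = (p⁴)·(p²q)·(p⁴)⁻¹·(p²q)⁻¹.
  (p⁴) · (p²q) = p⁶q
  (p⁶q) · (p³) = p³q
  (p³q) · (p²q) = p

Answer: p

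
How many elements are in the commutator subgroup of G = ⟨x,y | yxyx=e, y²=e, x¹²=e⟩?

G' = [G, G] is generated by all commutators. The generator-pair commutators are: [x, y] = x².
The subgroup they normally generate is {e, x², x⁴, x⁶, x⁸, x¹⁰}, of order 6.
Check: |G/G'| = 24/6 = 4 is the order of the abelianisation.

Answer: 6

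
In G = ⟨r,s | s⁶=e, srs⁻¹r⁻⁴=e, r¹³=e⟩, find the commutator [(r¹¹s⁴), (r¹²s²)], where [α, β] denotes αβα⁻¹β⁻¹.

[(r¹¹s⁴), (r¹²s²)] = (r¹¹s⁴)·(r¹²s²)·(r¹¹s⁴)⁻¹·(r¹²s²)⁻¹.
  (r¹¹s⁴) · (r¹²s²) = r²
  (r²) · (r⁶s²) = r⁸s²
  (r⁸s²) · (r⁹s⁴) = r⁹

Answer: r⁹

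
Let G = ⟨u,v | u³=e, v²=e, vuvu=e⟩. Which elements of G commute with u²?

⟨u²⟩ ⊆ C_G(u²) since powers of u² commute with u²; so |C_G(u²)| ≥ |⟨u²⟩| = 3.
By orbit–stabilizer, |C_G(u²)| = |G| / |conj. class of u²| = 6 / 2 = 3.
The 3 elements commuting with u² are {e, u, u²}.

Answer: {e, u, u²}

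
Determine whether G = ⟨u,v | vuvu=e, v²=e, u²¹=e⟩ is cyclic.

Every cyclic group is abelian. But u·v = uv while v·u = u²⁰v, so u·v ≠ v·u and G is not abelian. Hence G is not cyclic.

Answer: No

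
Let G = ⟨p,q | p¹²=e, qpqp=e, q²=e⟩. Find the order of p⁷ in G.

Compute successive powers until reaching e:
  (p⁷)¹ = p⁷, (p⁷)² = p², (p⁷)³ = p⁹, (p⁷)⁴ = p⁴, (p⁷)⁵ = p¹¹, (p⁷)⁶ = p⁶, (p⁷)⁷ = p, (p⁷)⁸ = p⁸, (p⁷)⁹ = p³, (p⁷)¹⁰ = p¹⁰, (p⁷)¹¹ = p⁵, (p⁷)¹² = e.
The smallest positive k with (p⁷)ᵏ = e is 12.

Answer: 12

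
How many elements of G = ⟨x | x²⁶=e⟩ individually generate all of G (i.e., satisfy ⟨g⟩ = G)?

G is cyclic of order 26. An element generates G iff its order is 26, and a cyclic group of order 26 has exactly φ(26) = 12 such elements.

Answer: 12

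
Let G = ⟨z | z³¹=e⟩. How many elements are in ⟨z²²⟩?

|⟨z²²⟩| equals the order of z²². Compute successive powers until reaching e:
  (z²²)¹ = z²², (z²²)² = z¹³, (z²²)³ = z⁴, (z²²)⁴ = z²⁶, (z²²)⁵ = z¹⁷, (z²²)⁶ = z⁸, (z²²)⁷ = z³⁰, (z²²)⁸ = z²¹, (z²²)⁹ = z¹², (z²²)¹⁰ = z³, (z²²)¹¹ = z²⁵, (z²²)¹² = z¹⁶, (z²²)¹³ = z⁷, (z²²)¹⁴ = z²⁹, (z²²)¹⁵ = z²⁰, (z²²)¹⁶ = z¹¹, (z²²)¹⁷ = z², (z²²)¹⁸ = z²⁴, (z²²)¹⁹ = z¹⁵, (z²²)²⁰ = z⁶, (z²²)²¹ = z²⁸, (z²²)²² = z¹⁹, (z²²)²³ = z¹⁰, (z²²)²⁴ = z, (z²²)²⁵ = z²³, (z²²)²⁶ = z¹⁴, (z²²)²⁷ = z⁵, (z²²)²⁸ = z²⁷, (z²²)²⁹ = z¹⁸, (z²²)³⁰ = z⁹, (z²²)³¹ = e.
The smallest positive k with (z²²)ᵏ = e is 31, so |⟨z²²⟩| = 31.

Answer: 31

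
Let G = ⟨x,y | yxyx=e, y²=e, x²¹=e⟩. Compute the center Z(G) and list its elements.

An element z ∈ Z(G) iff z commutes with every generator.
For example e is central: e·x = x = x·e; e·y = y = y·e.
Whereas x ∉ Z(G) since x·y = xy ≠ x²⁰y = y·x.
Checking each of the 42 elements this way gives Z(G) = {e}, of order 1.

Answer: {e}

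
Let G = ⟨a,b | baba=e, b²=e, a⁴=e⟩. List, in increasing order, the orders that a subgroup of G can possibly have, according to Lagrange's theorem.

|G| = 8 = 2³. By Lagrange's theorem the order of any subgroup divides 8; the divisors of 8 are 1, 2, 4, 8.

Answer: 1, 2, 4, 8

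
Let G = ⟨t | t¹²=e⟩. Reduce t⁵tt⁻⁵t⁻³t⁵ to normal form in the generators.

Multiply left to right, reducing at each step:
  (t⁵) · t = t⁶
  (t⁶) · t⁻⁵ = t
  t · t⁻³ = t¹⁰
  (t¹⁰) · t⁵ = t³

Answer: t³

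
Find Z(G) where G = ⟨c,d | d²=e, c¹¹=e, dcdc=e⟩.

An element z ∈ Z(G) iff z commutes with every generator.
For example e is central: e·c = c = c·e; e·d = d = d·e.
Whereas c ∉ Z(G) since c·d = cd ≠ c¹⁰d = d·c.
Checking each of the 22 elements this way gives Z(G) = {e}, of order 1.

Answer: {e}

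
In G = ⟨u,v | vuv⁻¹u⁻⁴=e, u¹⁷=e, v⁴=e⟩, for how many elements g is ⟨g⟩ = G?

⟨g⟩ = G would require ord(g) = |G| = 68, but the maximum element order in G is 17 < 68. So G is not cyclic and no single element generates it: the count is 0.

Answer: 0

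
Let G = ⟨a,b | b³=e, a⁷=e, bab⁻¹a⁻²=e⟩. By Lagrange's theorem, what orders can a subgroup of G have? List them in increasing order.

|G| = 21 = 3 · 7. By Lagrange's theorem the order of any subgroup divides 21; the divisors of 21 are 1, 3, 7, 21.

Answer: 1, 3, 7, 21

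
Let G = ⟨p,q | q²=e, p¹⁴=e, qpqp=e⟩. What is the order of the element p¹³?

Compute successive powers until reaching e:
  (p¹³)¹ = p¹³, (p¹³)² = p¹², (p¹³)³ = p¹¹, (p¹³)⁴ = p¹⁰, (p¹³)⁵ = p⁹, (p¹³)⁶ = p⁸, (p¹³)⁷ = p⁷, (p¹³)⁸ = p⁶, (p¹³)⁹ = p⁵, (p¹³)¹⁰ = p⁴, (p¹³)¹¹ = p³, (p¹³)¹² = p², (p¹³)¹³ = p, (p¹³)¹⁴ = e.
The smallest positive k with (p¹³)ᵏ = e is 14.

Answer: 14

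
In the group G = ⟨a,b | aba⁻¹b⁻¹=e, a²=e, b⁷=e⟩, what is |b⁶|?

Compute successive powers until reaching e:
  (b⁶)¹ = b⁶, (b⁶)² = b⁵, (b⁶)³ = b⁴, (b⁶)⁴ = b³, (b⁶)⁵ = b², (b⁶)⁶ = b, (b⁶)⁷ = e.
The smallest positive k with (b⁶)ᵏ = e is 7.

Answer: 7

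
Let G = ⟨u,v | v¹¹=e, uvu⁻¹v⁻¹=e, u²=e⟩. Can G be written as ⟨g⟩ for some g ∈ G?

|G| = 22. The element uv has order 22 (its powers give 22 distinct elements), so ⟨uv⟩ = G and G is cyclic.

Answer: Yes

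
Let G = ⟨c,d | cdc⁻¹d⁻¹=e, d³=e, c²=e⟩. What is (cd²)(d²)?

Compute (cd²) · (d²) by multiplying left to right and reducing via the relations at each step:
  (cd²) · d² = cd

Answer: cd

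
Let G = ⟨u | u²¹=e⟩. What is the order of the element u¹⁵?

Compute successive powers until reaching e:
  (u¹⁵)¹ = u¹⁵, (u¹⁵)² = u⁹, (u¹⁵)³ = u³, (u¹⁵)⁴ = u¹⁸, (u¹⁵)⁵ = u¹², (u¹⁵)⁶ = u⁶, (u¹⁵)⁷ = e.
The smallest positive k with (u¹⁵)ᵏ = e is 7.

Answer: 7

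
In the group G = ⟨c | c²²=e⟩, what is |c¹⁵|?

Compute successive powers until reaching e:
  (c¹⁵)¹ = c¹⁵, (c¹⁵)² = c⁸, (c¹⁵)³ = c, (c¹⁵)⁴ = c¹⁶, (c¹⁵)⁵ = c⁹, (c¹⁵)⁶ = c², (c¹⁵)⁷ = c¹⁷, (c¹⁵)⁸ = c¹⁰, (c¹⁵)⁹ = c³, (c¹⁵)¹⁰ = c¹⁸, (c¹⁵)¹¹ = c¹¹, (c¹⁵)¹² = c⁴, (c¹⁵)¹³ = c¹⁹, (c¹⁵)¹⁴ = c¹², (c¹⁵)¹⁵ = c⁵, (c¹⁵)¹⁶ = c²⁰, (c¹⁵)¹⁷ = c¹³, (c¹⁵)¹⁸ = c⁶, (c¹⁵)¹⁹ = c²¹, (c¹⁵)²⁰ = c¹⁴, (c¹⁵)²¹ = c⁷, (c¹⁵)²² = e.
The smallest positive k with (c¹⁵)ᵏ = e is 22.

Answer: 22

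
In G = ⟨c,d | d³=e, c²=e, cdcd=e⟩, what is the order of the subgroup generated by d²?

|⟨d²⟩| equals the order of d². Compute successive powers until reaching e:
  (d²)¹ = d², (d²)² = d, (d²)³ = e.
The smallest positive k with (d²)ᵏ = e is 3, so |⟨d²⟩| = 3.

Answer: 3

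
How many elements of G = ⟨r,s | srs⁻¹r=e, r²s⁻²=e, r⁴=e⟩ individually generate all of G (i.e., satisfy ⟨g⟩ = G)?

⟨g⟩ = G would require ord(g) = |G| = 8, but the maximum element order in G is 4 < 8. So G is not cyclic and no single element generates it: the count is 0.

Answer: 0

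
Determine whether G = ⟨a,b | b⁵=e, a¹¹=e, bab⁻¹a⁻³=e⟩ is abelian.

a·b = ab but b·a = a³b, so a·b ≠ b·a and G is not abelian.

Answer: No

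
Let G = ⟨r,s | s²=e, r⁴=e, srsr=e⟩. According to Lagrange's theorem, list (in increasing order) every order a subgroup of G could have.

|G| = 8 = 2³. By Lagrange's theorem the order of any subgroup divides 8; the divisors of 8 are 1, 2, 4, 8.

Answer: 1, 2, 4, 8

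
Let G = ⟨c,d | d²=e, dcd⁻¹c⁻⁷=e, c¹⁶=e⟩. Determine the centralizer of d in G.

⟨d⟩ ⊆ C_G(d) since powers of d commute with d; so |C_G(d)| ≥ |⟨d⟩| = 2.
By orbit–stabilizer, |C_G(d)| = |G| / |conj. class of d| = 32 / 8 = 4.
The 4 elements commuting with d are {e, c⁸, d, c⁸d}.

Answer: {e, c⁸, d, c⁸d}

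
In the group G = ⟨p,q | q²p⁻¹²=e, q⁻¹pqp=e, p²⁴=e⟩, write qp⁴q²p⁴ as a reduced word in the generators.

Multiply left to right, reducing at each step:
  q · p⁴ = p⁸q⁻¹
  (p⁸q⁻¹) · q² = p⁸q
  (p⁸q) · p⁴ = p⁴q

Answer: p⁴q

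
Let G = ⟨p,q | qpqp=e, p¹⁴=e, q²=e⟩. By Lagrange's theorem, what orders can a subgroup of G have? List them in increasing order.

|G| = 28 = 2² · 7. By Lagrange's theorem the order of any subgroup divides 28; the divisors of 28 are 1, 2, 4, 7, 14, 28.

Answer: 1, 2, 4, 7, 14, 28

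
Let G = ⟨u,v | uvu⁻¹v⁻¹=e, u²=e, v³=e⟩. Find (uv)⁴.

Compute successive powers of (uv), reducing at each step:
  (uv)²: (uv) · u = v;   v · v = v²
  (uv)³: (v²) · u = uv²;   (uv²) · v = u
  (uv)⁴: u · u = e;   e · v = v

Answer: v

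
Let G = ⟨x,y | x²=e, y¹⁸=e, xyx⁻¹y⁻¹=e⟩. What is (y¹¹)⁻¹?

The order of (y¹¹) is 18 (smallest k with (y¹¹)ᵏ = e), so (y¹¹)⁻¹ = (y¹¹)¹⁷ = y⁷.
Check: (y¹¹) · (y⁷) → (y¹¹) · y⁷ = e, giving e as required.

Answer: y⁷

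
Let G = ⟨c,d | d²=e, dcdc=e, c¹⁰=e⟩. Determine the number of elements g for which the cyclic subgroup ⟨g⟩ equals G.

⟨g⟩ = G would require ord(g) = |G| = 20, but the maximum element order in G is 10 < 20. So G is not cyclic and no single element generates it: the count is 0.

Answer: 0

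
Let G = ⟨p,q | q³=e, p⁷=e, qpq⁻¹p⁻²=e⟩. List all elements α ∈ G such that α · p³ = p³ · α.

⟨p³⟩ ⊆ C_G(p³) since powers of p³ commute with p³; so |C_G(p³)| ≥ |⟨p³⟩| = 7.
By orbit–stabilizer, |C_G(p³)| = |G| / |conj. class of p³| = 21 / 3 = 7.
The 7 elements commuting with p³ are {e, p, p², p³, p⁴, p⁵, p⁶}.

Answer: {e, p, p², p³, p⁴, p⁵, p⁶}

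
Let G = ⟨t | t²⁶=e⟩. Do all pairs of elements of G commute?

G has a single generator, so G is cyclic and hence abelian.

Answer: Yes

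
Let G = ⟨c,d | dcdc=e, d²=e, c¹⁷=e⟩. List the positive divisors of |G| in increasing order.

|G| = 34 = 2 · 17. By Lagrange's theorem the order of any subgroup divides 34; the divisors of 34 are 1, 2, 17, 34.

Answer: 1, 2, 17, 34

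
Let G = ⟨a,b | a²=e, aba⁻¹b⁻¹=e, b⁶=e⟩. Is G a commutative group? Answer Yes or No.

Each pair of generators commutes: a·b = ab = b·a. Since the generators pairwise commute, every element of G commutes with every other, so G is abelian.

Answer: Yes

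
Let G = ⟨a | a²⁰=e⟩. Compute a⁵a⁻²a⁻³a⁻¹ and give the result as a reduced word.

Multiply left to right, reducing at each step:
  (a⁵) · a⁻² = a³
  (a³) · a⁻³ = e
  e · a⁻¹ = a¹⁹

Answer: a¹⁹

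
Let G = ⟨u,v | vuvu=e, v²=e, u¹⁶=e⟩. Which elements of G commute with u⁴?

⟨u⁴⟩ ⊆ C_G(u⁴) since powers of u⁴ commute with u⁴; so |C_G(u⁴)| ≥ |⟨u⁴⟩| = 4.
By orbit–stabilizer, |C_G(u⁴)| = |G| / |conj. class of u⁴| = 32 / 2 = 16.
The 16 elements commuting with u⁴ are {e, u, u², u³, u⁴, u⁵, u⁶, u⁷, u⁸, u⁹, u¹⁰, u¹¹, u¹², u¹³, u¹⁴, u¹⁵}.

Answer: {e, u, u², u³, u⁴, u⁵, u⁶, u⁷, u⁸, u⁹, u¹⁰, u¹¹, u¹², u¹³, u¹⁴, u¹⁵}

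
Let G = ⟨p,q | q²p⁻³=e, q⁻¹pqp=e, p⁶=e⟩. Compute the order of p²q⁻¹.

Compute successive powers until reaching e:
  (p²q⁻¹)¹ = p²q⁻¹, (p²q⁻¹)² = p³, (p²q⁻¹)³ = p²q, (p²q⁻¹)⁴ = e.
The smallest positive k with (p²q⁻¹)ᵏ = e is 4.

Answer: 4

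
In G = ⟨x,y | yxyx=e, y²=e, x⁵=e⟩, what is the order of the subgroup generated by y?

|⟨y⟩| equals the order of y. Compute successive powers until reaching e:
  y¹ = y, y² = e.
The smallest positive k with yᵏ = e is 2, so |⟨y⟩| = 2.

Answer: 2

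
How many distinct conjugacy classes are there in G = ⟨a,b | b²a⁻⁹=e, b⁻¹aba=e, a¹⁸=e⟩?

The conjugacy classes (representative and size) are:
  [e] (size 1), [a¹⁷] (size 2), [a¹⁶] (size 2), [a³] (size 2), [a¹⁴] (size 2), [a¹³] (size 2), [a¹²] (size 2), [a¹¹] (size 2), [a¹⁰] (size 2), [a⁹] (size 1), [a⁸b] (size 9), [ab] (size 9).
Class equation: 1 + 2 + 2 + 2 + 2 + 2 + 2 + 2 + 2 + 1 + 9 + 9 = 36 = |G|. So G has 12 conjugacy classes.

Answer: 12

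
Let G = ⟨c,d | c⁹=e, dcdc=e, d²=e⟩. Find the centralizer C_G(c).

⟨c⟩ ⊆ C_G(c) since powers of c commute with c; so |C_G(c)| ≥ |⟨c⟩| = 9.
By orbit–stabilizer, |C_G(c)| = |G| / |conj. class of c| = 18 / 2 = 9.
The 9 elements commuting with c are {e, c, c², c³, c⁴, c⁵, c⁶, c⁷, c⁸}.

Answer: {e, c, c², c³, c⁴, c⁵, c⁶, c⁷, c⁸}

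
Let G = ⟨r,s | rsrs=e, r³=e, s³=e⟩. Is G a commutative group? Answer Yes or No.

r·s = rs but s·r = r²s², so r·s ≠ s·r and G is not abelian.

Answer: No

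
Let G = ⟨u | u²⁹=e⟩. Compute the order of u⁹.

Compute successive powers until reaching e:
  (u⁹)¹ = u⁹, (u⁹)² = u¹⁸, (u⁹)³ = u²⁷, (u⁹)⁴ = u⁷, (u⁹)⁵ = u¹⁶, (u⁹)⁶ = u²⁵, (u⁹)⁷ = u⁵, (u⁹)⁸ = u¹⁴, (u⁹)⁹ = u²³, (u⁹)¹⁰ = u³, (u⁹)¹¹ = u¹², (u⁹)¹² = u²¹, (u⁹)¹³ = u, (u⁹)¹⁴ = u¹⁰, (u⁹)¹⁵ = u¹⁹, (u⁹)¹⁶ = u²⁸, (u⁹)¹⁷ = u⁸, (u⁹)¹⁸ = u¹⁷, (u⁹)¹⁹ = u²⁶, (u⁹)²⁰ = u⁶, (u⁹)²¹ = u¹⁵, (u⁹)²² = u²⁴, (u⁹)²³ = u⁴, (u⁹)²⁴ = u¹³, (u⁹)²⁵ = u²², (u⁹)²⁶ = u², (u⁹)²⁷ = u¹¹, (u⁹)²⁸ = u²⁰, (u⁹)²⁹ = e.
The smallest positive k with (u⁹)ᵏ = e is 29.

Answer: 29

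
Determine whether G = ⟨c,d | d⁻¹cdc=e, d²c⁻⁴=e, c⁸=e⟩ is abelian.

c·d = cd but d·c = c³d⁻¹, so c·d ≠ d·c and G is not abelian.

Answer: No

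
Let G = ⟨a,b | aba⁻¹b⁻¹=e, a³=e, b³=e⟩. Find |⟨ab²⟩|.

|⟨ab²⟩| equals the order of ab². Compute successive powers until reaching e:
  (ab²)¹ = ab², (ab²)² = a²b, (ab²)³ = e.
The smallest positive k with (ab²)ᵏ = e is 3, so |⟨ab²⟩| = 3.

Answer: 3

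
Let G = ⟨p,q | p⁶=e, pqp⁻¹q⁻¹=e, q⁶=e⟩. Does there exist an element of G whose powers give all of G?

|G| = 36, but the maximum element order in G is 6 < 36. No single element generates all of G, so G is not cyclic.

Answer: No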